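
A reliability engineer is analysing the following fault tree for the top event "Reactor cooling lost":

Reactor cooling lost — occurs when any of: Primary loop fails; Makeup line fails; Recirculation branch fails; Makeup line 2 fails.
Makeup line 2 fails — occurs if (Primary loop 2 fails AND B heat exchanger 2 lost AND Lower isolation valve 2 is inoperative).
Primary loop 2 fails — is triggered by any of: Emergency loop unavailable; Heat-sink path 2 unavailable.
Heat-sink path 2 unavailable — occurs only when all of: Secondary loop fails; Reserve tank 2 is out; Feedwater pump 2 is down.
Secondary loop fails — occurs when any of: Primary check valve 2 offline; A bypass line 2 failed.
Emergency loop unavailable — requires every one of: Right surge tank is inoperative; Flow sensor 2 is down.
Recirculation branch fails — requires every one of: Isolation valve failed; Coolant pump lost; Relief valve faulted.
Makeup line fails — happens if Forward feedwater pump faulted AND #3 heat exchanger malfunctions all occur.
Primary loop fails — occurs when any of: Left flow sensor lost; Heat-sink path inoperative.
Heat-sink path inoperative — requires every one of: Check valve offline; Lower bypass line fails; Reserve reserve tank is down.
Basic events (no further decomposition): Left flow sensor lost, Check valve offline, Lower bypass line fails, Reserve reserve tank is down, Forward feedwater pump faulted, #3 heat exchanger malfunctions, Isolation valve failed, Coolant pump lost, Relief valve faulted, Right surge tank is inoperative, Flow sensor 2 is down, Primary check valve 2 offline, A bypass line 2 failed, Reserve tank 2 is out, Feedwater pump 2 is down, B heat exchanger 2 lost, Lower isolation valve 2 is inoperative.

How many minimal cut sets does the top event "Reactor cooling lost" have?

Heat-sink path inoperative [AND]: one cut set from each child combined → 1 × 1 × 1 = 1 cut set(s).
Primary loop fails [OR]: union of children's cut sets → 2 cut set(s).
Makeup line fails [AND]: one cut set from each child combined → 1 × 1 = 1 cut set(s).
Recirculation branch fails [AND]: one cut set from each child combined → 1 × 1 × 1 = 1 cut set(s).
Emergency loop unavailable [AND]: one cut set from each child combined → 1 × 1 = 1 cut set(s).
Secondary loop fails [OR]: union of children's cut sets → 2 cut set(s).
Heat-sink path 2 unavailable [AND]: one cut set from each child combined → 2 × 1 × 1 = 2 cut set(s).
Primary loop 2 fails [OR]: union of children's cut sets → 3 cut set(s).
Makeup line 2 fails [AND]: one cut set from each child combined → 3 × 1 × 1 = 3 cut set(s).
Reactor cooling lost [OR]: union of children's cut sets → 7 cut set(s).
Minimal cut sets: {Left flow sensor lost}; {Check valve offline, Lower bypass line fails, Reserve reserve tank is down}; {#3 heat exchanger malfunctions, Forward feedwater pump faulted}; {Coolant pump lost, Isolation valve failed, Relief valve faulted}; {B heat exchanger 2 lost, Flow sensor 2 is down, Lower isolation valve 2 is inoperative, Right surge tank is inoperative}; {B heat exchanger 2 lost, Feedwater pump 2 is down, Lower isolation valve 2 is inoperative, Primary check valve 2 offline, Reserve tank 2 is out}; {A bypass line 2 failed, B heat exchanger 2 lost, Feedwater pump 2 is down, Lower isolation valve 2 is inoperative, Reserve tank 2 is out}.

7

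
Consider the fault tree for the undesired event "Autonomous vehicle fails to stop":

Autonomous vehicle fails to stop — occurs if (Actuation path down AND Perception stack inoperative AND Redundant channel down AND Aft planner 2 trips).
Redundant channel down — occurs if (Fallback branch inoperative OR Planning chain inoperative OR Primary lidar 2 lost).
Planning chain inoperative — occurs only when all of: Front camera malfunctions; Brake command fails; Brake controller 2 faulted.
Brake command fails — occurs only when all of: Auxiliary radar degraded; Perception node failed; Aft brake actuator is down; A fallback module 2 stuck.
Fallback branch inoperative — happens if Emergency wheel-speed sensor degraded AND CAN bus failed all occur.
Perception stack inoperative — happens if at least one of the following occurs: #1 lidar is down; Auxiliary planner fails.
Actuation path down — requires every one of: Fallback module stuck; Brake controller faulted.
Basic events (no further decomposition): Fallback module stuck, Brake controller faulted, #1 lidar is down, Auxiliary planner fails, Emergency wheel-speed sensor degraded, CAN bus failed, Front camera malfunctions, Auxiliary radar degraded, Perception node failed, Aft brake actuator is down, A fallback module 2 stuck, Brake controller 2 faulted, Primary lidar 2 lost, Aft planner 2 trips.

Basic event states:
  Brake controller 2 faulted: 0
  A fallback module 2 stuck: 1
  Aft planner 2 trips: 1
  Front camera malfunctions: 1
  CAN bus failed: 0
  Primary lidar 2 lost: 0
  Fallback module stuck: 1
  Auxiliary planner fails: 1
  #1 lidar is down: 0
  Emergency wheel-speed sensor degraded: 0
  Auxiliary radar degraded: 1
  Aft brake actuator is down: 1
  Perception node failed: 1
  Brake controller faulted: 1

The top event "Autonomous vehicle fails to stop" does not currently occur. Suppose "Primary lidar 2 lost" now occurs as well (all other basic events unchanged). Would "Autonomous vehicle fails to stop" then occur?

Yes

Counterfactual: set "Primary lidar 2 lost" to occurred.
Actuation path down [AND]: Fallback module stuck=occurs, Brake controller faulted=occurs → all inputs occur → occurs.
Perception stack inoperative [OR]: #1 lidar is down=not, Auxiliary planner fails=occurs → at least one input occurs → occurs.
Fallback branch inoperative [AND]: Emergency wheel-speed sensor degraded=not, CAN bus failed=not → not all inputs occur → does not occur.
Brake command fails [AND]: Auxiliary radar degraded=occurs, Perception node failed=occurs, Aft brake actuator is down=occurs, A fallback module 2 stuck=occurs → all inputs occur → occurs.
Planning chain inoperative [AND]: Front camera malfunctions=occurs, Brake command fails=occurs, Brake controller 2 faulted=not → not all inputs occur → does not occur.
Redundant channel down [OR]: Fallback branch inoperative=not, Planning chain inoperative=not, Primary lidar 2 lost=occurs → at least one input occurs → occurs.
Autonomous vehicle fails to stop [AND]: Actuation path down=occurs, Perception stack inoperative=occurs, Redundant channel down=occurs, Aft planner 2 trips=occurs → all inputs occur → occurs.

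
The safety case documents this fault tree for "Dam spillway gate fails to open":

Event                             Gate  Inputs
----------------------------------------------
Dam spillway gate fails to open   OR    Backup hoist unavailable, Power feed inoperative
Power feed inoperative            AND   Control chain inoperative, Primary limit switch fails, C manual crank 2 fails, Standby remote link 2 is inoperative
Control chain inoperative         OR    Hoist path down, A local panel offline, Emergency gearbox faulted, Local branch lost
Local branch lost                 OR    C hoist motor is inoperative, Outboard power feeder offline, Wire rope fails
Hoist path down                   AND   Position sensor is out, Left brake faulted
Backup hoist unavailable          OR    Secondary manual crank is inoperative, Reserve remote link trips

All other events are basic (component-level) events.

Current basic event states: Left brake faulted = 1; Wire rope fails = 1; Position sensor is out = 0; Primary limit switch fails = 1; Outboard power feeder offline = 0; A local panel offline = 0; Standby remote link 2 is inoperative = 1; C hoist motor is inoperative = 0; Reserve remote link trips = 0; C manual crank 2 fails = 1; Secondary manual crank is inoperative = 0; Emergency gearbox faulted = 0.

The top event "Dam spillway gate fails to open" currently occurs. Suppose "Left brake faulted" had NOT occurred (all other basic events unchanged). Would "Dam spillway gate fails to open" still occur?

Yes

Counterfactual: set "Left brake faulted" to not occurred.
Backup hoist unavailable [OR]: Secondary manual crank is inoperative=not, Reserve remote link trips=not → no input occurs → does not occur.
Hoist path down [AND]: Position sensor is out=not, Left brake faulted=not → not all inputs occur → does not occur.
Local branch lost [OR]: C hoist motor is inoperative=not, Outboard power feeder offline=not, Wire rope fails=occurs → at least one input occurs → occurs.
Control chain inoperative [OR]: Hoist path down=not, A local panel offline=not, Emergency gearbox faulted=not, Local branch lost=occurs → at least one input occurs → occurs.
Power feed inoperative [AND]: Control chain inoperative=occurs, Primary limit switch fails=occurs, C manual crank 2 fails=occurs, Standby remote link 2 is inoperative=occurs → all inputs occur → occurs.
Dam spillway gate fails to open [OR]: Backup hoist unavailable=not, Power feed inoperative=occurs → at least one input occurs → occurs.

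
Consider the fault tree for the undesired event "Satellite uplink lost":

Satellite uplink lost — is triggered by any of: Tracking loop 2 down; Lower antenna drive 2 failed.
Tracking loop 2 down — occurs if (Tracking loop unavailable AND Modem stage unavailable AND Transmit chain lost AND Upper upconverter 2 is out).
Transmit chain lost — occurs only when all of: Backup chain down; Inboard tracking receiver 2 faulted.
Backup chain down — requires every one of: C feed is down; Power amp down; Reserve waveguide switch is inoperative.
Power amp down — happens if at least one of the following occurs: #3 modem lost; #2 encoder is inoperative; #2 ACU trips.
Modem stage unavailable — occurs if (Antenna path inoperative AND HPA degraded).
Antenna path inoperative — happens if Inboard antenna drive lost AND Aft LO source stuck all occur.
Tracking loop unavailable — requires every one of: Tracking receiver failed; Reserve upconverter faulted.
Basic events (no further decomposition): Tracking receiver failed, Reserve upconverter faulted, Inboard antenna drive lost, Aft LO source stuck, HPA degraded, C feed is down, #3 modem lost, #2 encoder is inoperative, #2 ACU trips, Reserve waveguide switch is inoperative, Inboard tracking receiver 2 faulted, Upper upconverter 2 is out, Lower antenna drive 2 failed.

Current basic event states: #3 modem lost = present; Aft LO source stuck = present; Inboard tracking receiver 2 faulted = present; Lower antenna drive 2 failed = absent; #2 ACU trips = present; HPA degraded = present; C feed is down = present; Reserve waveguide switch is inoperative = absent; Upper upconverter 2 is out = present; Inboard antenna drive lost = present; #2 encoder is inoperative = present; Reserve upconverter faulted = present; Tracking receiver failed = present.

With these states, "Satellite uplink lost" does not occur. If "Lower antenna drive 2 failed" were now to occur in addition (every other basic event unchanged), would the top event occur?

Yes

Counterfactual: set "Lower antenna drive 2 failed" to occurred.
Tracking loop unavailable [AND]: Tracking receiver failed=occurs, Reserve upconverter faulted=occurs → all inputs occur → occurs.
Antenna path inoperative [AND]: Inboard antenna drive lost=occurs, Aft LO source stuck=occurs → all inputs occur → occurs.
Modem stage unavailable [AND]: Antenna path inoperative=occurs, HPA degraded=occurs → all inputs occur → occurs.
Power amp down [OR]: #3 modem lost=occurs, #2 encoder is inoperative=occurs, #2 ACU trips=occurs → at least one input occurs → occurs.
Backup chain down [AND]: C feed is down=occurs, Power amp down=occurs, Reserve waveguide switch is inoperative=not → not all inputs occur → does not occur.
Transmit chain lost [AND]: Backup chain down=not, Inboard tracking receiver 2 faulted=occurs → not all inputs occur → does not occur.
Tracking loop 2 down [AND]: Tracking loop unavailable=occurs, Modem stage unavailable=occurs, Transmit chain lost=not, Upper upconverter 2 is out=occurs → not all inputs occur → does not occur.
Satellite uplink lost [OR]: Tracking loop 2 down=not, Lower antenna drive 2 failed=occurs → at least one input occurs → occurs.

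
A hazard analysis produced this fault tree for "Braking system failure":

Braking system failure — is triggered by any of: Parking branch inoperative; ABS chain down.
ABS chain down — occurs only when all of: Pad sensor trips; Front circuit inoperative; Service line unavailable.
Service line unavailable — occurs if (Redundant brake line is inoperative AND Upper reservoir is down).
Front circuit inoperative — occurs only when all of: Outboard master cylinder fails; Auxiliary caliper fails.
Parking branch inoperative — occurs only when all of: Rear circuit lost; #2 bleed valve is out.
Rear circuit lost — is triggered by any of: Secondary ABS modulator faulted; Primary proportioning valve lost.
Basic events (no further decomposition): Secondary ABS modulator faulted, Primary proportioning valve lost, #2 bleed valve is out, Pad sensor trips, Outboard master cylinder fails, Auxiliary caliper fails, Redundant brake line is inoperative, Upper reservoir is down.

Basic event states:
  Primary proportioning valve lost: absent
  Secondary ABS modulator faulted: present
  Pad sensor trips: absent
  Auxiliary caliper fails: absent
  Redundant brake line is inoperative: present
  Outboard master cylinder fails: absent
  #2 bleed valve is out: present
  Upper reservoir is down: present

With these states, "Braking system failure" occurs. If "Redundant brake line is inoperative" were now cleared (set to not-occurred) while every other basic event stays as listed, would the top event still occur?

Counterfactual: set "Redundant brake line is inoperative" to not occurred.
Rear circuit lost [OR]: Secondary ABS modulator faulted=occurs, Primary proportioning valve lost=not → at least one input occurs → occurs.
Parking branch inoperative [AND]: Rear circuit lost=occurs, #2 bleed valve is out=occurs → all inputs occur → occurs.
Front circuit inoperative [AND]: Outboard master cylinder fails=not, Auxiliary caliper fails=not → not all inputs occur → does not occur.
Service line unavailable [AND]: Redundant brake line is inoperative=not, Upper reservoir is down=occurs → not all inputs occur → does not occur.
ABS chain down [AND]: Pad sensor trips=not, Front circuit inoperative=not, Service line unavailable=not → not all inputs occur → does not occur.
Braking system failure [OR]: Parking branch inoperative=occurs, ABS chain down=not → at least one input occurs → occurs.

Yes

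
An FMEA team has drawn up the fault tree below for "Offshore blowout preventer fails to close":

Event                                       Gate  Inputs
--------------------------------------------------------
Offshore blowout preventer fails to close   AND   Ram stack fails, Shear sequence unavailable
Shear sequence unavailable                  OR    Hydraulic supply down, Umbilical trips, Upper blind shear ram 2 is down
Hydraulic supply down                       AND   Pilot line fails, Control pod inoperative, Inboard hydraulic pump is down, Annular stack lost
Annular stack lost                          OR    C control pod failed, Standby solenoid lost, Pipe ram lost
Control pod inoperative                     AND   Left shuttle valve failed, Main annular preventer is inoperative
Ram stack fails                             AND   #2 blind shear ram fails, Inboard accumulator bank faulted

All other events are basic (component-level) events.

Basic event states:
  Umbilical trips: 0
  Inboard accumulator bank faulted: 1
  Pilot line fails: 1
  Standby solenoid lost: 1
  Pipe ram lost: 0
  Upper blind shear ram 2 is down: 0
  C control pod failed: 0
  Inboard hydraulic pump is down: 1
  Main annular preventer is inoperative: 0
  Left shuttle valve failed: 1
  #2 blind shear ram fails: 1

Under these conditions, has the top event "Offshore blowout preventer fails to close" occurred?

Ram stack fails [AND]: #2 blind shear ram fails=occurs, Inboard accumulator bank faulted=occurs → all inputs occur → occurs.
Control pod inoperative [AND]: Left shuttle valve failed=occurs, Main annular preventer is inoperative=not → not all inputs occur → does not occur.
Annular stack lost [OR]: C control pod failed=not, Standby solenoid lost=occurs, Pipe ram lost=not → at least one input occurs → occurs.
Hydraulic supply down [AND]: Pilot line fails=occurs, Control pod inoperative=not, Inboard hydraulic pump is down=occurs, Annular stack lost=occurs → not all inputs occur → does not occur.
Shear sequence unavailable [OR]: Hydraulic supply down=not, Umbilical trips=not, Upper blind shear ram 2 is down=not → no input occurs → does not occur.
Offshore blowout preventer fails to close [AND]: Ram stack fails=occurs, Shear sequence unavailable=not → not all inputs occur → does not occur.

No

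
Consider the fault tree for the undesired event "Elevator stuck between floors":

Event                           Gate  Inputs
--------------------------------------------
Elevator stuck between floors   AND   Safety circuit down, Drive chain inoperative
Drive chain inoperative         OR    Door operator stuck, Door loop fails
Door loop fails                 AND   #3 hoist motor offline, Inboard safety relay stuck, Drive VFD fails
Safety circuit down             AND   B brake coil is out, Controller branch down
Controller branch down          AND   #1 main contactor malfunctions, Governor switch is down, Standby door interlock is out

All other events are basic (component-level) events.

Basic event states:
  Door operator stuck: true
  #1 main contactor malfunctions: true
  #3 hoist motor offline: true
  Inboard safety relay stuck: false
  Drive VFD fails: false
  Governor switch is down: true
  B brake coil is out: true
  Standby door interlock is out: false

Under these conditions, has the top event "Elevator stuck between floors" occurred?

No

Controller branch down [AND]: #1 main contactor malfunctions=occurs, Governor switch is down=occurs, Standby door interlock is out=not → not all inputs occur → does not occur.
Safety circuit down [AND]: B brake coil is out=occurs, Controller branch down=not → not all inputs occur → does not occur.
Door loop fails [AND]: #3 hoist motor offline=occurs, Inboard safety relay stuck=not, Drive VFD fails=not → not all inputs occur → does not occur.
Drive chain inoperative [OR]: Door operator stuck=occurs, Door loop fails=not → at least one input occurs → occurs.
Elevator stuck between floors [AND]: Safety circuit down=not, Drive chain inoperative=occurs → not all inputs occur → does not occur.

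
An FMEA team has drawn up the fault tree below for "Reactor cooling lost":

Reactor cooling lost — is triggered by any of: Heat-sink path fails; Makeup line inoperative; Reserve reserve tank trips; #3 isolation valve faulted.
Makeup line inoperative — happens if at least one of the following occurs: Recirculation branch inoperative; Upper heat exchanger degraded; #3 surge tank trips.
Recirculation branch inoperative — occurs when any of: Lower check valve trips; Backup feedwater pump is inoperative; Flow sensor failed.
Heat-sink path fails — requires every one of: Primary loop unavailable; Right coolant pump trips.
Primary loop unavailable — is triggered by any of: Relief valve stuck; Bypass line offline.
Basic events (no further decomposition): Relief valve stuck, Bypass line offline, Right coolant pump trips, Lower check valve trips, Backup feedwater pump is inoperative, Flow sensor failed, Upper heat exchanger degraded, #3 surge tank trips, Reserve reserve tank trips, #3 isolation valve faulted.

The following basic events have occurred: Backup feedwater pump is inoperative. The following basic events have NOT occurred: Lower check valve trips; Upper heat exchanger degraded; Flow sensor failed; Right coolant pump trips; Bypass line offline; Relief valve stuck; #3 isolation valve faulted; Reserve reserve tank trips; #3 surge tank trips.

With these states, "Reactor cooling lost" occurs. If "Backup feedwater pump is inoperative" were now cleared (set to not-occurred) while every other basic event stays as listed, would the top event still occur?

No

Counterfactual: set "Backup feedwater pump is inoperative" to not occurred.
Primary loop unavailable [OR]: Relief valve stuck=not, Bypass line offline=not → no input occurs → does not occur.
Heat-sink path fails [AND]: Primary loop unavailable=not, Right coolant pump trips=not → not all inputs occur → does not occur.
Recirculation branch inoperative [OR]: Lower check valve trips=not, Backup feedwater pump is inoperative=not, Flow sensor failed=not → no input occurs → does not occur.
Makeup line inoperative [OR]: Recirculation branch inoperative=not, Upper heat exchanger degraded=not, #3 surge tank trips=not → no input occurs → does not occur.
Reactor cooling lost [OR]: Heat-sink path fails=not, Makeup line inoperative=not, Reserve reserve tank trips=not, #3 isolation valve faulted=not → no input occurs → does not occur.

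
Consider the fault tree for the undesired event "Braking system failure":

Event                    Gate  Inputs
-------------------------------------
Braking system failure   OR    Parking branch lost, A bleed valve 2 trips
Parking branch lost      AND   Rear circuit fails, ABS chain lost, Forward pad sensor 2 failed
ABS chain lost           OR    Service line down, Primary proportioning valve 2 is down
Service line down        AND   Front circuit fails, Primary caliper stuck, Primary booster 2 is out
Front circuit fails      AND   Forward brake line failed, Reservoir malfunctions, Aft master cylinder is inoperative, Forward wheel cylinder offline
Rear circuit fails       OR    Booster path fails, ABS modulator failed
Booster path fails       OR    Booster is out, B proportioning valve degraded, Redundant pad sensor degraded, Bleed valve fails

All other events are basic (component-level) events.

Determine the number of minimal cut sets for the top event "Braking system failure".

11

Booster path fails [OR]: union of children's cut sets → 4 cut set(s).
Rear circuit fails [OR]: union of children's cut sets → 5 cut set(s).
Front circuit fails [AND]: one cut set from each child combined → 1 × 1 × 1 × 1 = 1 cut set(s).
Service line down [AND]: one cut set from each child combined → 1 × 1 × 1 = 1 cut set(s).
ABS chain lost [OR]: union of children's cut sets → 2 cut set(s).
Parking branch lost [AND]: one cut set from each child combined → 5 × 2 × 1 = 10 cut set(s).
Braking system failure [OR]: union of children's cut sets → 11 cut set(s).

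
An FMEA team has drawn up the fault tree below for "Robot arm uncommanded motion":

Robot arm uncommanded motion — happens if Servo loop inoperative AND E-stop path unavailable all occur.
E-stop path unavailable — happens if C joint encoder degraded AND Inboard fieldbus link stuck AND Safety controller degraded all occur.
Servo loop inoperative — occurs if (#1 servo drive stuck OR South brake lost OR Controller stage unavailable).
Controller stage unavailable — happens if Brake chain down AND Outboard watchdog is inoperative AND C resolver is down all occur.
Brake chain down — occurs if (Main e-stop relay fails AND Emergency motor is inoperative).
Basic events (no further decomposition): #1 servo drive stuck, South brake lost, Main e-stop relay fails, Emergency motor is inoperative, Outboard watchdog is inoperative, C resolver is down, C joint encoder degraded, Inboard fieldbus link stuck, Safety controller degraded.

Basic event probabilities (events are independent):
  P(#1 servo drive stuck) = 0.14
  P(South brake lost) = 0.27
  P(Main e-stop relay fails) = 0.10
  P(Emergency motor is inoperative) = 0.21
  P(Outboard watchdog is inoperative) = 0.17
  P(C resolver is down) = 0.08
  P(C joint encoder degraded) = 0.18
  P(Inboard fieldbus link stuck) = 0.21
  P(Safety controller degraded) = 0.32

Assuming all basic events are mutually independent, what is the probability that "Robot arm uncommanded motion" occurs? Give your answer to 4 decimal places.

P(Brake chain down) [AND] = 0.10 × 0.21 = 0.021000
P(Controller stage unavailable) [AND] = 0.021000 × 0.17 × 0.08 = 0.000286
P(Servo loop inoperative) [OR] = 1 − (1−0.14) × (1−0.27) × (1−0.000286) = 0.372380
P(E-stop path unavailable) [AND] = 0.18 × 0.21 × 0.32 = 0.012096
P(Robot arm uncommanded motion) [AND] = 0.372380 × 0.012096 = 0.004504
Rounded to 4 decimal places: P(Robot arm uncommanded motion) ≈ 0.0045.

0.0045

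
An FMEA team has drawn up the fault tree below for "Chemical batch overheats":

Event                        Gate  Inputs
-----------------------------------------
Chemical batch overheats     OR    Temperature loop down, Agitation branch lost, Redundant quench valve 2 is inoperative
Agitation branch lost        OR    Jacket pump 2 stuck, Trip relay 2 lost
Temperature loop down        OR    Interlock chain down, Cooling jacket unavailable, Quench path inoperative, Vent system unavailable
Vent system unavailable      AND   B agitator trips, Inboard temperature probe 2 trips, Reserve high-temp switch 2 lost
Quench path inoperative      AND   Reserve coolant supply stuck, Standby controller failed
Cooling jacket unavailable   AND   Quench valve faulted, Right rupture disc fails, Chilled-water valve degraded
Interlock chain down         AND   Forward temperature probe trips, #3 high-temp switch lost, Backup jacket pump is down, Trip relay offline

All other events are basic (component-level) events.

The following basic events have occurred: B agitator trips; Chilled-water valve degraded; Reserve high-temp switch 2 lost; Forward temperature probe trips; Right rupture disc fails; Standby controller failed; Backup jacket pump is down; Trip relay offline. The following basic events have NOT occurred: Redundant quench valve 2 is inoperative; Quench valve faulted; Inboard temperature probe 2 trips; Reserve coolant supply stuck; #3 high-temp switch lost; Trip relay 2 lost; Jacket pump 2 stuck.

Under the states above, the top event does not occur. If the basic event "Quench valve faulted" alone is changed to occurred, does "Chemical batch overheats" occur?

Counterfactual: set "Quench valve faulted" to occurred.
Interlock chain down [AND]: Forward temperature probe trips=occurs, #3 high-temp switch lost=not, Backup jacket pump is down=occurs, Trip relay offline=occurs → not all inputs occur → does not occur.
Cooling jacket unavailable [AND]: Quench valve faulted=occurs, Right rupture disc fails=occurs, Chilled-water valve degraded=occurs → all inputs occur → occurs.
Quench path inoperative [AND]: Reserve coolant supply stuck=not, Standby controller failed=occurs → not all inputs occur → does not occur.
Vent system unavailable [AND]: B agitator trips=occurs, Inboard temperature probe 2 trips=not, Reserve high-temp switch 2 lost=occurs → not all inputs occur → does not occur.
Temperature loop down [OR]: Interlock chain down=not, Cooling jacket unavailable=occurs, Quench path inoperative=not, Vent system unavailable=not → at least one input occurs → occurs.
Agitation branch lost [OR]: Jacket pump 2 stuck=not, Trip relay 2 lost=not → no input occurs → does not occur.
Chemical batch overheats [OR]: Temperature loop down=occurs, Agitation branch lost=not, Redundant quench valve 2 is inoperative=not → at least one input occurs → occurs.

Yes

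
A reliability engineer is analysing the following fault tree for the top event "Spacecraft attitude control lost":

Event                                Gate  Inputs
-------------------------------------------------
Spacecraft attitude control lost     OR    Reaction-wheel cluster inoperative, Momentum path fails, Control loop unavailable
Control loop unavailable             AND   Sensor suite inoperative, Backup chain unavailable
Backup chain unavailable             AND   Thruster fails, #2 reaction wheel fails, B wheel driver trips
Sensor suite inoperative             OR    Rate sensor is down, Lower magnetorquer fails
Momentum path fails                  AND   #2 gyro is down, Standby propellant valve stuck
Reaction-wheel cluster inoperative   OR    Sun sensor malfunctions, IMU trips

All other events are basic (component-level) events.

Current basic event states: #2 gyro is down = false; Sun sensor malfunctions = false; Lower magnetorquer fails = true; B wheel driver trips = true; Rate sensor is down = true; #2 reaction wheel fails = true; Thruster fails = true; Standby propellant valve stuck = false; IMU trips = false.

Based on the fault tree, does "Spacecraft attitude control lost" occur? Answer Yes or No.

Reaction-wheel cluster inoperative [OR]: Sun sensor malfunctions=not, IMU trips=not → no input occurs → does not occur.
Momentum path fails [AND]: #2 gyro is down=not, Standby propellant valve stuck=not → not all inputs occur → does not occur.
Sensor suite inoperative [OR]: Rate sensor is down=occurs, Lower magnetorquer fails=occurs → at least one input occurs → occurs.
Backup chain unavailable [AND]: Thruster fails=occurs, #2 reaction wheel fails=occurs, B wheel driver trips=occurs → all inputs occur → occurs.
Control loop unavailable [AND]: Sensor suite inoperative=occurs, Backup chain unavailable=occurs → all inputs occur → occurs.
Spacecraft attitude control lost [OR]: Reaction-wheel cluster inoperative=not, Momentum path fails=not, Control loop unavailable=occurs → at least one input occurs → occurs.

Yes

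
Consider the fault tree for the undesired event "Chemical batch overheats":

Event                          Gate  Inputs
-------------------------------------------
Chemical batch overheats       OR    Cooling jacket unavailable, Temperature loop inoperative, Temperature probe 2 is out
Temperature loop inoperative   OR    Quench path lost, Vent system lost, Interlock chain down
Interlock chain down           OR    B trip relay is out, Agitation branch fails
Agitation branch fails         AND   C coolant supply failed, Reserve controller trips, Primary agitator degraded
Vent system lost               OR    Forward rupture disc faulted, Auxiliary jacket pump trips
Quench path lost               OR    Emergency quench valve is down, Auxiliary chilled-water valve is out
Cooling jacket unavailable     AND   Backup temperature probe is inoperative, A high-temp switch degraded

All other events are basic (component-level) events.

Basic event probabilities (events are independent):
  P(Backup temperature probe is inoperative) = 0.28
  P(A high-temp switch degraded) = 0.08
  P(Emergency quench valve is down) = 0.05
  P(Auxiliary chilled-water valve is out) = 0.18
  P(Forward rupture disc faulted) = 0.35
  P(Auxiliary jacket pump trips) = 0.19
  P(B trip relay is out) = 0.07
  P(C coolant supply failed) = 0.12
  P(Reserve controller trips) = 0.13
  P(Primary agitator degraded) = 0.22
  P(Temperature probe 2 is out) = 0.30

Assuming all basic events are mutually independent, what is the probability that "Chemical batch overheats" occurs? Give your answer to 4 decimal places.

0.7399

P(Cooling jacket unavailable) [AND] = 0.28 × 0.08 = 0.022400
P(Quench path lost) [OR] = 1 − (1−0.05) × (1−0.18) = 0.221000
P(Vent system lost) [OR] = 1 − (1−0.35) × (1−0.19) = 0.473500
P(Agitation branch fails) [AND] = 0.12 × 0.13 × 0.22 = 0.003432
P(Interlock chain down) [OR] = 1 − (1−0.07) × (1−0.003432) = 0.073192
P(Temperature loop inoperative) [OR] = 1 − (1−0.221000) × (1−0.473500) × (1−0.073192) = 0.619876
P(Chemical batch overheats) [OR] = 1 − (1−0.022400) × (1−0.619876) × (1−0.30) = 0.739874
Rounded to 4 decimal places: P(Chemical batch overheats) ≈ 0.7399.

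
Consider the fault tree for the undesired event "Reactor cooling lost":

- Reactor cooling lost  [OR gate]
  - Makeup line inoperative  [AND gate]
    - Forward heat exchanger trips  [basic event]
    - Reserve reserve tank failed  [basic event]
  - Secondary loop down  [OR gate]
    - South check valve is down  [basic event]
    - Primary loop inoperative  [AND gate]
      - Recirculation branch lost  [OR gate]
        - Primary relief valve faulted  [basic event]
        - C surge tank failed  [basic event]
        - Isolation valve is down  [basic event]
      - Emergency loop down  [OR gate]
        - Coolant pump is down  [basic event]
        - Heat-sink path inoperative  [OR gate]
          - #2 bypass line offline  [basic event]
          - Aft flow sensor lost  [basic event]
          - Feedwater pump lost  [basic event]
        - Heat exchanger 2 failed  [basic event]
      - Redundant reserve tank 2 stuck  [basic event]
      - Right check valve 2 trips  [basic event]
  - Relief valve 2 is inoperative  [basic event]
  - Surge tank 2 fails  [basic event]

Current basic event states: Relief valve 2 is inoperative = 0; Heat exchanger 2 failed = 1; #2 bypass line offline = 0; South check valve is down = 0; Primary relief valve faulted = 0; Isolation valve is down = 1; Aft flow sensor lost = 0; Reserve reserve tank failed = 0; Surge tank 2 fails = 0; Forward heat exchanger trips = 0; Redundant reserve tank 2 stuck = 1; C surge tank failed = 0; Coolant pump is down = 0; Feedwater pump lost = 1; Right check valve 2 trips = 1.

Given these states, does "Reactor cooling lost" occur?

Makeup line inoperative [AND]: Forward heat exchanger trips=not, Reserve reserve tank failed=not → not all inputs occur → does not occur.
Recirculation branch lost [OR]: Primary relief valve faulted=not, C surge tank failed=not, Isolation valve is down=occurs → at least one input occurs → occurs.
Heat-sink path inoperative [OR]: #2 bypass line offline=not, Aft flow sensor lost=not, Feedwater pump lost=occurs → at least one input occurs → occurs.
Emergency loop down [OR]: Coolant pump is down=not, Heat-sink path inoperative=occurs, Heat exchanger 2 failed=occurs → at least one input occurs → occurs.
Primary loop inoperative [AND]: Recirculation branch lost=occurs, Emergency loop down=occurs, Redundant reserve tank 2 stuck=occurs, Right check valve 2 trips=occurs → all inputs occur → occurs.
Secondary loop down [OR]: South check valve is down=not, Primary loop inoperative=occurs → at least one input occurs → occurs.
Reactor cooling lost [OR]: Makeup line inoperative=not, Secondary loop down=occurs, Relief valve 2 is inoperative=not, Surge tank 2 fails=not → at least one input occurs → occurs.

Yes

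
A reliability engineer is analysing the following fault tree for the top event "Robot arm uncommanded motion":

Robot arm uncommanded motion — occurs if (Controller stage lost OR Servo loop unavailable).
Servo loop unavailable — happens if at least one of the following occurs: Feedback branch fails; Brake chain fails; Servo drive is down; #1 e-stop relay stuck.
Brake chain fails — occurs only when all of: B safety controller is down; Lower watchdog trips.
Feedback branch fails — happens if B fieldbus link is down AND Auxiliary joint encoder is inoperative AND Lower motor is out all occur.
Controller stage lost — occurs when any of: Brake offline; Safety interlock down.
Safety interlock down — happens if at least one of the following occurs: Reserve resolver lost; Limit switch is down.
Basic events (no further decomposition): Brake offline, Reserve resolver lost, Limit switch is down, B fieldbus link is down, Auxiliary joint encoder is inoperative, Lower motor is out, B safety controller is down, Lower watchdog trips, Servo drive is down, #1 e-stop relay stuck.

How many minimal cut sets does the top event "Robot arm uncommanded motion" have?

Safety interlock down [OR]: union of children's cut sets → 2 cut set(s).
Controller stage lost [OR]: union of children's cut sets → 3 cut set(s).
Feedback branch fails [AND]: one cut set from each child combined → 1 × 1 × 1 = 1 cut set(s).
Brake chain fails [AND]: one cut set from each child combined → 1 × 1 = 1 cut set(s).
Servo loop unavailable [OR]: union of children's cut sets → 4 cut set(s).
Robot arm uncommanded motion [OR]: union of children's cut sets → 7 cut set(s).
Minimal cut sets: {Brake offline}; {Reserve resolver lost}; {Limit switch is down}; {Auxiliary joint encoder is inoperative, B fieldbus link is down, Lower motor is out}; {B safety controller is down, Lower watchdog trips}; {Servo drive is down}; {#1 e-stop relay stuck}.

7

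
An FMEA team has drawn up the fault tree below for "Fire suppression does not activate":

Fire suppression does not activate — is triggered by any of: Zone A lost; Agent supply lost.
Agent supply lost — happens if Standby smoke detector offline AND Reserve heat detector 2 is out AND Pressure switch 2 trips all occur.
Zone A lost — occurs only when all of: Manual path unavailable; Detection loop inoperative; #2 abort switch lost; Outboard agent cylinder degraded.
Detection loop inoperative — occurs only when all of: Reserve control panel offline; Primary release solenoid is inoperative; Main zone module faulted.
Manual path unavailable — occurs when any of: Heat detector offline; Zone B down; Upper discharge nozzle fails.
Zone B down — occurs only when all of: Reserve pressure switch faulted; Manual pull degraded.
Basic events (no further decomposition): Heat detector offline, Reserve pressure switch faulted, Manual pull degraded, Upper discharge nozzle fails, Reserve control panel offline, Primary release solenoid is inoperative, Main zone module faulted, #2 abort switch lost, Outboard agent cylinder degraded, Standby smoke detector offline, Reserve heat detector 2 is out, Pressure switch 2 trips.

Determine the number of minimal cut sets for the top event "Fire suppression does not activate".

Zone B down [AND]: one cut set from each child combined → 1 × 1 = 1 cut set(s).
Manual path unavailable [OR]: union of children's cut sets → 3 cut set(s).
Detection loop inoperative [AND]: one cut set from each child combined → 1 × 1 × 1 = 1 cut set(s).
Zone A lost [AND]: one cut set from each child combined → 3 × 1 × 1 × 1 = 3 cut set(s).
Agent supply lost [AND]: one cut set from each child combined → 1 × 1 × 1 = 1 cut set(s).
Fire suppression does not activate [OR]: union of children's cut sets → 4 cut set(s).
Minimal cut sets: {#2 abort switch lost, Heat detector offline, Main zone module faulted, Outboard agent cylinder degraded, Primary release solenoid is inoperative, Reserve control panel offline}; {#2 abort switch lost, Main zone module faulted, Manual pull degraded, Outboard agent cylinder degraded, Primary release solenoid is inoperative, Reserve control panel offline, Reserve pressure switch faulted}; {#2 abort switch lost, Main zone module faulted, Outboard agent cylinder degraded, Primary release solenoid is inoperative, Reserve control panel offline, Upper discharge nozzle fails}; {Pressure switch 2 trips, Reserve heat detector 2 is out, Standby smoke detector offline}.

4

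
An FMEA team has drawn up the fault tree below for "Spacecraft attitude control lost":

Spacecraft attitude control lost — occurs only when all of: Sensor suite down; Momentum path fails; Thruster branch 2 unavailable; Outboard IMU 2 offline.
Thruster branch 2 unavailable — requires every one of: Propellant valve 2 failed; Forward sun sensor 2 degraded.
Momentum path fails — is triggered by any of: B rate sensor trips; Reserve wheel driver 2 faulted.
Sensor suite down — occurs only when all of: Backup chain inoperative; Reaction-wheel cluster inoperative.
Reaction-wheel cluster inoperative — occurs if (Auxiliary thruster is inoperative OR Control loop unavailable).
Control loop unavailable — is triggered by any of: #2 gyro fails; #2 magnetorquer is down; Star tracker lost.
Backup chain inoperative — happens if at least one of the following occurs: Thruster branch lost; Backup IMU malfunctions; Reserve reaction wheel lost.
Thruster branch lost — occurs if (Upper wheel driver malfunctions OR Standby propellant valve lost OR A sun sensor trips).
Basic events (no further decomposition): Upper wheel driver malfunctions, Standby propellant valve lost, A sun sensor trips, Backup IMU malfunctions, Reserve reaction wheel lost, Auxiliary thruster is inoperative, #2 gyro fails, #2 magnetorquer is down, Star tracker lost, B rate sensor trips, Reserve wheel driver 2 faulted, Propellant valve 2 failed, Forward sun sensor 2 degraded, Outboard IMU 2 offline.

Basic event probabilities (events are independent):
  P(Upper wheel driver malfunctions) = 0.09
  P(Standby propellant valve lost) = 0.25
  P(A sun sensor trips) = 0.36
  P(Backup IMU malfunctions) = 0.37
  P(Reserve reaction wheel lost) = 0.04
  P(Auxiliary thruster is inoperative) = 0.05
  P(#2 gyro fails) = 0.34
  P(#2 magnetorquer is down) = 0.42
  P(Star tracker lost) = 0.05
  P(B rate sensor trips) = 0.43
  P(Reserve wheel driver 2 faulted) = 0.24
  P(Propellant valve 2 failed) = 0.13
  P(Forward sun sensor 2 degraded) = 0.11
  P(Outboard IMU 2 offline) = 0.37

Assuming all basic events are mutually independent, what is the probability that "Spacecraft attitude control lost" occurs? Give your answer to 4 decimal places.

P(Thruster branch lost) [OR] = 1 − (1−0.09) × (1−0.25) × (1−0.36) = 0.563200
P(Backup chain inoperative) [OR] = 1 − (1−0.563200) × (1−0.37) × (1−0.04) = 0.735823
P(Control loop unavailable) [OR] = 1 − (1−0.34) × (1−0.42) × (1−0.05) = 0.636340
P(Reaction-wheel cluster inoperative) [OR] = 1 − (1−0.05) × (1−0.636340) = 0.654523
P(Sensor suite down) [AND] = 0.735823 × 0.654523 = 0.481613
P(Momentum path fails) [OR] = 1 − (1−0.43) × (1−0.24) = 0.566800
P(Thruster branch 2 unavailable) [AND] = 0.13 × 0.11 = 0.014300
P(Spacecraft attitude control lost) [AND] = 0.481613 × 0.566800 × 0.014300 × 0.37 = 0.001444
Rounded to 4 decimal places: P(Spacecraft attitude control lost) ≈ 0.0014.

0.0014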